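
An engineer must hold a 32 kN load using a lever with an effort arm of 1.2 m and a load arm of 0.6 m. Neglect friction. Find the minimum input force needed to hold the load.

16 kN

Lever MA = effort arm / load arm = 1.2/0.6 = 2.
Effort = load / MA = 32 / 2 = 16 kN.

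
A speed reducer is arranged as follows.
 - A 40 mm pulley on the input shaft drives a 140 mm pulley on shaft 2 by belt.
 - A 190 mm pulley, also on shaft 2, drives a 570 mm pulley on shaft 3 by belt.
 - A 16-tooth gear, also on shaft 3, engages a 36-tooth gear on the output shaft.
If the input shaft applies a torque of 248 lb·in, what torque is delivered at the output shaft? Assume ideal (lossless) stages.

Belt: ratio = 140/40 = 3.5; torque at shaft 2 = 248 × 3.5 = 868 lb·in.
Belt: ratio = 570/190 = 3; torque at shaft 3 = 868 × 3 = 2604 lb·in.
Gear mesh: ratio = 36/16 = 2.25; torque at the output shaft = 2604 × 2.25 = 5859 lb·in.

5859 lb·in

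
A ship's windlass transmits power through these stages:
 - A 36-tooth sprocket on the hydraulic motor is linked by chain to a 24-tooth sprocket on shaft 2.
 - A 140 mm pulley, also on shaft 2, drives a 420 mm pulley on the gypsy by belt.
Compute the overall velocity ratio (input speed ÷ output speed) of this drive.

Each stage contributes driven/driver: chain 24/36 = 0.66667, belt 420/140 = 3.
Overall: 0.66667 × 3 = 2.

2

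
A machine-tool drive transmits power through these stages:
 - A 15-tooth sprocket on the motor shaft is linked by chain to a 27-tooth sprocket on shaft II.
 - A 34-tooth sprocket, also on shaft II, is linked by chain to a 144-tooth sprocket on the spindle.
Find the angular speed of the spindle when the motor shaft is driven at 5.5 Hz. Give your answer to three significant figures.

0.721 Hz

chain 27/15 = 1.8 → 5.5/1.8 = 3.0556 Hz
chain 144/34 = 4.2353 → 3.0556/4.2353 = 0.72145 Hz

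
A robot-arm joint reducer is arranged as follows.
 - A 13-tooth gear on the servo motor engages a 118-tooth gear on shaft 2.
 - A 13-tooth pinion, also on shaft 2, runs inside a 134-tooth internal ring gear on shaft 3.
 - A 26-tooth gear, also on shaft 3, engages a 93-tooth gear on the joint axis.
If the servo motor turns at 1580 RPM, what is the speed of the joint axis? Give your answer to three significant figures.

4.72 RPM

Gear mesh: ratio = 118/13 = 9.0769, so shaft 2 turns at 1580 / 9.0769 = 174.07 RPM.
Internal gear: ratio = 134/13 = 10.308, so shaft 3 turns at 174.07 / 10.308 = 16.887 RPM.
Gear mesh: ratio = 93/26 = 3.5769, so the joint axis turns at 16.887 / 3.5769 = 4.7211 RPM.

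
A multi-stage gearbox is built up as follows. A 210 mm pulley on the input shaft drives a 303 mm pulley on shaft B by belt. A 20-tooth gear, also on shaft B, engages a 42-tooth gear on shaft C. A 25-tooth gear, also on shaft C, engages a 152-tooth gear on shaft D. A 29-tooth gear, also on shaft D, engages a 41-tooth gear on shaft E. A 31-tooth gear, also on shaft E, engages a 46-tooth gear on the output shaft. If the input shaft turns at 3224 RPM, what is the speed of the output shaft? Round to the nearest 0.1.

83.4 RPM

Belt: ratio = 303/210 = 1.4429, so shaft B turns at 3224 / 1.4429 = 2234.5 RPM.
Gear mesh: ratio = 42/20 = 2.1, so shaft C turns at 2234.5 / 2.1 = 1064 RPM.
Gear mesh: ratio = 152/25 = 6.08, so shaft D turns at 1064 / 6.08 = 175 RPM.
Gear mesh: ratio = 41/29 = 1.4138, so shaft E turns at 175 / 1.4138 = 123.78 RPM.
Gear mesh: ratio = 46/31 = 1.4839, so the output shaft turns at 123.78 / 1.4839 = 83.419 RPM.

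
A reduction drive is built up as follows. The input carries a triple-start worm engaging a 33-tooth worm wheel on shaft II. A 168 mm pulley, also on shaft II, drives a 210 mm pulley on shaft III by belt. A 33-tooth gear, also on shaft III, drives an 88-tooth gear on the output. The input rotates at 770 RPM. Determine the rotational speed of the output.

worm 33/3 = 11 → 770/11 = 70 RPM
belt 210/168 = 1.25 → 70/1.25 = 56 RPM
gear mesh 88/33 = 2.6667 → 56/2.6667 = 21 RPM

21 RPM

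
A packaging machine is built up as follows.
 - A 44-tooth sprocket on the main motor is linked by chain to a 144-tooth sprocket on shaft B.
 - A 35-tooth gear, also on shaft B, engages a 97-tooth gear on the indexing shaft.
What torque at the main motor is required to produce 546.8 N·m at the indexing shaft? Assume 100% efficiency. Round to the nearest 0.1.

Overall ratio R = 3.2727 × 2.7714 = 9.0701.
Input torque = output torque / R = 546.8 / 9.0701 = 60.286 N·m.

60.3 N·m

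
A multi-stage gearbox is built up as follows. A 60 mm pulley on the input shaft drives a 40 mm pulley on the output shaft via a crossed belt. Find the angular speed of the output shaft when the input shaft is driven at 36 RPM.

belt 40/60 = 0.66667 → 36/0.66667 = 54 RPM

54 RPM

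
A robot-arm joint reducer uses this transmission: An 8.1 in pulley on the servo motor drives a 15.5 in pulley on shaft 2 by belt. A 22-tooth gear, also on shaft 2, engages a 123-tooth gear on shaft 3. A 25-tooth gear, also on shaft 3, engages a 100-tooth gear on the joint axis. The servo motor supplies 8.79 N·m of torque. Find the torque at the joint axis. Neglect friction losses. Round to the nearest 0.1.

After the belt (15.5/8.1): 8.79 × 1.9136 = 16.82 N·m
After the gear mesh (123/22): 16.82 × 5.5909 = 94.041 N·m
After the gear mesh (100/25): 94.041 × 4 = 376.16 N·m

376.2 N·m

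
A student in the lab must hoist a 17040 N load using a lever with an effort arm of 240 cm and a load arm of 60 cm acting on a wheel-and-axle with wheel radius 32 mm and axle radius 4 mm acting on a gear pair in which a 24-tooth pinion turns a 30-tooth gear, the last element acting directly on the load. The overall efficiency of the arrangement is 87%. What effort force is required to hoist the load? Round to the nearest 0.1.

Lever MA = effort arm / load arm = 240/60 = 4.
Wheel-and-axle MA = R/r = 32/4 = 8.
Gear pair MA = 30/24 = 1.25.
Combined ideal MA = 4 × 8 × 1.25 = 40.
Actual MA = 40 × 0.87 = 34.8.
Effort = load / actual MA = 17040 / 34.8 = 489.66 N.

489.7 N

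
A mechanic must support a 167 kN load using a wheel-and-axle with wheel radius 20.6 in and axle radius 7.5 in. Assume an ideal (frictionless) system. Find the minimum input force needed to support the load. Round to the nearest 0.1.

Wheel-and-axle MA = R/r = 20.6/7.5 = 2.7467.
Effort = load / MA = 167 / 2.7467 = 60.801 kN.

60.8 kN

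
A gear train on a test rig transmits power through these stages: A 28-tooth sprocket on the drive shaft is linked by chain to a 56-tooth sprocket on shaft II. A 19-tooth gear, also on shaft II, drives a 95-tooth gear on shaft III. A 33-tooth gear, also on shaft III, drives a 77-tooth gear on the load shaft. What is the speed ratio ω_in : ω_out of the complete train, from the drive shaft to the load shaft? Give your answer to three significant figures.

23.3

Each stage contributes driven/driver: chain 56/28 = 2, gear mesh 95/19 = 5, gear mesh 77/33 = 2.3333.
Overall: 2 × 5 × 2.3333 = 23.333.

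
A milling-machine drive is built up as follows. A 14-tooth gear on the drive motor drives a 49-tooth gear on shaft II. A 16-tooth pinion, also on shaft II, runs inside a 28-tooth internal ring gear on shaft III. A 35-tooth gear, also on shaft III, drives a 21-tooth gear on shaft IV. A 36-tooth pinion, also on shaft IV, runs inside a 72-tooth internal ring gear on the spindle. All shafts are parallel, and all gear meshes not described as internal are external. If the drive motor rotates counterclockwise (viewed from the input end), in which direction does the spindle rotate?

the drive motor → shaft II: external mesh, 1 reversal → CW.
shaft II → shaft III: internal mesh, same direction → CW.
shaft III → shaft IV: external mesh, 1 reversal → CCW.
shaft IV → the spindle: internal mesh, same direction → CCW.
2 reversals in total — an even number — so the spindle turns the same way as the drive motor.

counterclockwise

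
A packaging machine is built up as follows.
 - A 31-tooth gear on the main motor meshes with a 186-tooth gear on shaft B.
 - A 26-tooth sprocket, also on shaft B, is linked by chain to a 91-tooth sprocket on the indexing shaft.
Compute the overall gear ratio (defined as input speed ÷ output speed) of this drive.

Each stage contributes driven/driver: gear mesh 186/31 = 6, chain 91/26 = 3.5.
Overall: 6 × 3.5 = 21.

21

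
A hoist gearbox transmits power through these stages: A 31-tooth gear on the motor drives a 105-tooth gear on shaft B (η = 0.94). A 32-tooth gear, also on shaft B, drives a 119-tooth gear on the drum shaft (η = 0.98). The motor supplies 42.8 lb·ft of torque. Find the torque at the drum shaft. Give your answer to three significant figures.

497 lb·ft

gear mesh 105/31 = 3.3871 → τ = 42.8·3.3871·0.94 = 136.27 lb·ft
gear mesh 119/32 = 3.7188 → τ = 136.27·3.7188·0.98 = 496.62 lb·ft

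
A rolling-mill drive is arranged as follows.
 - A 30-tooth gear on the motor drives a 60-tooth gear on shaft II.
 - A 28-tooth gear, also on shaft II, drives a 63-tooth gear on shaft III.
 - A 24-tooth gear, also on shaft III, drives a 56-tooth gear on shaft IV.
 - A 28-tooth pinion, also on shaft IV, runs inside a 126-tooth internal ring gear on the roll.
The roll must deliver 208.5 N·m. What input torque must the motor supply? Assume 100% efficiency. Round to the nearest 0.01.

4.41 N·m

Overall ratio R = 2 × 2.25 × 2.3333 × 4.5 = 47.25.
Input torque = output torque / R = 208.5 / 47.25 = 4.4127 N·m.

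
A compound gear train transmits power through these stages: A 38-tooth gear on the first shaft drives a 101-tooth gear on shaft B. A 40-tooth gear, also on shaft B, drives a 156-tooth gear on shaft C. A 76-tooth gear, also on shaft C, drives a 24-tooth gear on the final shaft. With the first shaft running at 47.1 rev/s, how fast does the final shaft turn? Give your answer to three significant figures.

14.4 rev/s

Gear mesh: ratio = 101/38 = 2.6579, so shaft B turns at 47.1 / 2.6579 = 17.721 rev/s.
Gear mesh: ratio = 156/40 = 3.9, so shaft C turns at 17.721 / 3.9 = 4.5438 rev/s.
Gear mesh: ratio = 24/76 = 0.31579, so the final shaft turns at 4.5438 / 0.31579 = 14.389 rev/s.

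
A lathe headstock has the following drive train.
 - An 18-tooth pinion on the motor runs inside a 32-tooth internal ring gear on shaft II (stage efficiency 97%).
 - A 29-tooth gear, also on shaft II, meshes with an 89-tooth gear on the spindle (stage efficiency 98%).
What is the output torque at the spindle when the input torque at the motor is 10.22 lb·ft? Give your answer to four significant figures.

Internal gear: ratio = 32/18 = 1.7778; torque at shaft II = 10.22 × 1.7778 × 0.97 = 17.624 lb·ft.
Gear mesh: ratio = 89/29 = 3.069; torque at the spindle = 17.624 × 3.069 × 0.98 = 53.005 lb·ft.

53.01 lb·ft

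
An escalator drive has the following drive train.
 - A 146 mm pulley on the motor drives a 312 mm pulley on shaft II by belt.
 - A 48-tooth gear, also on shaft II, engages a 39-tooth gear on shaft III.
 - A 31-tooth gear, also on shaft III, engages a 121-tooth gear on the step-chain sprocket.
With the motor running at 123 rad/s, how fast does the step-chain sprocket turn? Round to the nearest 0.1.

18.1 rad/s

the motor → shaft II (belt, 312/146): 123 ÷ 2.137 = 57.558 rad/s
shaft II → shaft III (gear mesh, 39/48): 57.558 ÷ 0.8125 = 70.84 rad/s
shaft III → the step-chain sprocket (gear mesh, 121/31): 70.84 ÷ 3.9032 = 18.149 rad/s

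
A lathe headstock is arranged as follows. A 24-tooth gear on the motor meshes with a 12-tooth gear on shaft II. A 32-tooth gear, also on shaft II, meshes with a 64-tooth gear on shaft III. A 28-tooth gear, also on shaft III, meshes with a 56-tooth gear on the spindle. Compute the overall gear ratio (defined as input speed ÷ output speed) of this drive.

2

Each stage contributes driven/driver: gear mesh 12/24 = 0.5, gear mesh 64/32 = 2, gear mesh 56/28 = 2.
Overall: 0.5 × 2 × 2 = 2.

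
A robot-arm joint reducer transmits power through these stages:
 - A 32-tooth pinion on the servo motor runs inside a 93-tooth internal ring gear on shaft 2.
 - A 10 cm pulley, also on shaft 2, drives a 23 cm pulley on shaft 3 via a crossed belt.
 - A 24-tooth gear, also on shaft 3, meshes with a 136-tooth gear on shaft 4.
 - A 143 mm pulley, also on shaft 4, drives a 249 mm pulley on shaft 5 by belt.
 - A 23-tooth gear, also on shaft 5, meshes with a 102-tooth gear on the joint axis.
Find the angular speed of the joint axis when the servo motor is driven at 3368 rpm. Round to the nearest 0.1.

the servo motor → shaft 2 (internal gear, 93/32): 3368 ÷ 2.9062 = 1158.9 rpm
shaft 2 → shaft 3 (belt, 23/10): 1158.9 ÷ 2.3 = 503.86 rpm
shaft 3 → shaft 4 (gear mesh, 136/24): 503.86 ÷ 5.6667 = 88.917 rpm
shaft 4 → shaft 5 (belt, 249/143): 88.917 ÷ 1.7413 = 51.065 rpm
shaft 5 → the joint axis (gear mesh, 102/23): 51.065 ÷ 4.4348 = 11.515 rpm

11.5 rpm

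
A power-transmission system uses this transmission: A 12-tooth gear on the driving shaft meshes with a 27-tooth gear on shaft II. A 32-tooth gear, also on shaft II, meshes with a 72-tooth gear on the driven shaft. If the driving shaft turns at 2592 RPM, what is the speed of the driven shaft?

gear mesh 27/12 = 2.25 → 2592/2.25 = 1152 RPM
gear mesh 72/32 = 2.25 → 1152/2.25 = 512 RPM

512 RPM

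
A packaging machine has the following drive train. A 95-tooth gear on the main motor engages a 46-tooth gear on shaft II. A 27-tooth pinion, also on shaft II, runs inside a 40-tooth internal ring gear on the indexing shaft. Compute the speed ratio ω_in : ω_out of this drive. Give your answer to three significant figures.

Each stage contributes driven/driver: gear mesh 46/95 = 0.48421, internal gear 40/27 = 1.4815.
Overall: 0.48421 × 1.4815 = 0.71735.

0.717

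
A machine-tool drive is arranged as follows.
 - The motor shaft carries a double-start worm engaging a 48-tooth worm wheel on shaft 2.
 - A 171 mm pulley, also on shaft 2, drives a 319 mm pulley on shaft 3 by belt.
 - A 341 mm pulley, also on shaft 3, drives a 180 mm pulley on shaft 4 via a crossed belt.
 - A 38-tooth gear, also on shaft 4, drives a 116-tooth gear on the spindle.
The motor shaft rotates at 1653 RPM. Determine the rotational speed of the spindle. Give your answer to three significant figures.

Worm: ratio = 48/2 = 24, so shaft 2 turns at 1653 / 24 = 68.875 RPM.
Belt: ratio = 319/171 = 1.8655, so shaft 3 turns at 68.875 / 1.8655 = 36.92 RPM.
Belt: ratio = 180/341 = 0.52786, so shaft 4 turns at 36.92 / 0.52786 = 69.944 RPM.
Gear mesh: ratio = 116/38 = 3.0526, so the spindle turns at 69.944 / 3.0526 = 22.913 RPM.

22.9 RPM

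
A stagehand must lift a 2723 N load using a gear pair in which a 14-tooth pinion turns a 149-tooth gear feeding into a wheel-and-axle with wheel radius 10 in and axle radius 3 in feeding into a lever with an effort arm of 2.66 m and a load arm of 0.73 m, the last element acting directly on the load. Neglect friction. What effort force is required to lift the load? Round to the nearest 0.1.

Gear pair MA = 149/14 = 10.643.
Wheel-and-axle MA = R/r = 10/3 = 3.3333.
Lever MA = effort arm / load arm = 2.66/0.73 = 3.6438.
Combined ideal MA = 10.643 × 3.3333 × 3.6438 = 129.27.
Effort = load / MA = 2723 / 129.27 = 21.065 N.

21.1 N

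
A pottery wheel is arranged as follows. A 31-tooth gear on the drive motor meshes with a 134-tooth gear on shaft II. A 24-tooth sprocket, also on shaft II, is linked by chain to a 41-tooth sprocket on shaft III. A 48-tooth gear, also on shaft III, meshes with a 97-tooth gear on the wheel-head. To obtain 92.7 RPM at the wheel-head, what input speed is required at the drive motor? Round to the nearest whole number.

Overall ratio R = 4.3226 × 1.7083 × 2.0208 = 14.923.
Required input speed = output speed × R = 92.7 × 14.923 = 1383.3 RPM.

1383 RPM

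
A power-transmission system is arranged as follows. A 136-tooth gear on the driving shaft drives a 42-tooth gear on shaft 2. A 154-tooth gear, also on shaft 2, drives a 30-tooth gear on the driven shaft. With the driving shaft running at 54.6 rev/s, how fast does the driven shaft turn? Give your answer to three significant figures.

gear mesh 42/136 = 0.30882 → 54.6/0.30882 = 176.8 rev/s
gear mesh 30/154 = 0.19481 → 176.8/0.19481 = 907.57 rev/s

908 rev/s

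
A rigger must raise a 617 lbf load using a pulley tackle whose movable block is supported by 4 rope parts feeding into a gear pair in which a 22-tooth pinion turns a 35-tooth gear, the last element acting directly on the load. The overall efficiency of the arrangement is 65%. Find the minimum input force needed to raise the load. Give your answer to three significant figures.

149 lbf

Block-and-tackle MA = number of supporting rope parts = 4.
Gear pair MA = 35/22 = 1.5909.
Combined ideal MA = 4 × 1.5909 = 6.3636.
Actual MA = 6.3636 × 0.65 = 4.1364.
Effort = load / actual MA = 617 / 4.1364 = 149.16 lbf.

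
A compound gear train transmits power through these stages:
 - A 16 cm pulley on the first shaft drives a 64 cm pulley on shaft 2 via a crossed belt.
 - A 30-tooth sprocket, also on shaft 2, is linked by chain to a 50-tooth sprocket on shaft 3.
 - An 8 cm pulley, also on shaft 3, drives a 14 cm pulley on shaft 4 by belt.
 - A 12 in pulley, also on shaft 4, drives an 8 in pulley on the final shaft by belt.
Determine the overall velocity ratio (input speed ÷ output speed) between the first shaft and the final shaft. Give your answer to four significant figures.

7.778

Each stage contributes driven/driver: belt 64/16 = 4, chain 50/30 = 1.6667, belt 14/8 = 1.75, belt 8/12 = 0.66667.
Overall: 4 × 1.6667 × 1.75 × 0.66667 = 7.7778.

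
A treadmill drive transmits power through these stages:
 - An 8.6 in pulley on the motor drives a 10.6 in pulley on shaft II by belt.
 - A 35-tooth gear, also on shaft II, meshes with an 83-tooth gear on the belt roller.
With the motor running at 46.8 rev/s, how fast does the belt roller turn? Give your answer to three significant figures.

16.0 rev/s

Belt: ratio = 10.6/8.6 = 1.2326, so shaft II turns at 46.8 / 1.2326 = 37.97 rev/s.
Gear mesh: ratio = 83/35 = 2.3714, so the belt roller turns at 37.97 / 2.3714 = 16.011 rev/s.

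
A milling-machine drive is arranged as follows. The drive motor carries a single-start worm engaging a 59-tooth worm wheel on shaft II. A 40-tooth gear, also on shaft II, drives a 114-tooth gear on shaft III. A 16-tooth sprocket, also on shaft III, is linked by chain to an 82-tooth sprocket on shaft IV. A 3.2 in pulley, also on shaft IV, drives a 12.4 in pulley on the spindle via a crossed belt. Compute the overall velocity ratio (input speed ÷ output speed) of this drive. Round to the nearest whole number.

3339

Each stage contributes driven/driver: worm 59/1 = 59, gear mesh 114/40 = 2.85, chain 82/16 = 5.125, belt 12.4/3.2 = 3.875.
Overall: 59 × 2.85 × 5.125 × 3.875 = 3339.4.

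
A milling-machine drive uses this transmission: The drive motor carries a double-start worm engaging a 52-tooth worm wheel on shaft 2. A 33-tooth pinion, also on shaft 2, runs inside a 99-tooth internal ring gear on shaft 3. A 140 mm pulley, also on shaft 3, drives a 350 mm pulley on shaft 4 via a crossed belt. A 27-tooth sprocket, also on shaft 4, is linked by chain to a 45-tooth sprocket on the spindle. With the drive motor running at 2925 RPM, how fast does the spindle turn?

9 RPM

the drive motor → shaft 2 (worm, 52/2): 2925 ÷ 26 = 112.5 RPM
shaft 2 → shaft 3 (internal gear, 99/33): 112.5 ÷ 3 = 37.5 RPM
shaft 3 → shaft 4 (belt, 350/140): 37.5 ÷ 2.5 = 15 RPM
shaft 4 → the spindle (chain, 45/27): 15 ÷ 1.6667 = 9 RPM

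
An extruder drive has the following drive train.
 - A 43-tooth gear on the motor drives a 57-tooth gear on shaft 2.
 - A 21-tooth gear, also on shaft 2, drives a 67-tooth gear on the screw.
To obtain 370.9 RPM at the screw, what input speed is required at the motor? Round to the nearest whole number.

1569 RPM

Overall ratio R = 1.3256 × 3.1905 = 4.2292.
Required input speed = output speed × R = 370.9 × 4.2292 = 1568.6 RPM.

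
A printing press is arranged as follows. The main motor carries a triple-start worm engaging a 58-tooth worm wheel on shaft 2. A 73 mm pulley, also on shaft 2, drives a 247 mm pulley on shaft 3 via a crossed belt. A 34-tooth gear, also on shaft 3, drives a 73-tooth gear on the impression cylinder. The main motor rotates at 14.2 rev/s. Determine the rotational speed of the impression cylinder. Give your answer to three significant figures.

worm 58/3 = 19.333 → 14.2/19.333 = 0.73448 rev/s
belt 247/73 = 3.3836 → 0.73448/3.3836 = 0.21707 rev/s
gear mesh 73/34 = 2.1471 → 0.21707/2.1471 = 0.1011 rev/s

0.101 rev/s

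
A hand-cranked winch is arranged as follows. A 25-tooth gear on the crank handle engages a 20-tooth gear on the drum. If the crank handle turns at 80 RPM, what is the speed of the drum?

the crank handle → the drum (gear mesh, 20/25): 80 ÷ 0.8 = 100 RPM

100 RPM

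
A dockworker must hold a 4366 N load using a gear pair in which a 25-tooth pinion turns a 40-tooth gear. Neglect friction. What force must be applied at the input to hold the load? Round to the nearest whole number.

2729 N

Gear pair MA = 40/25 = 1.6.
Effort = load / MA = 4366 / 1.6 = 2728.8 N.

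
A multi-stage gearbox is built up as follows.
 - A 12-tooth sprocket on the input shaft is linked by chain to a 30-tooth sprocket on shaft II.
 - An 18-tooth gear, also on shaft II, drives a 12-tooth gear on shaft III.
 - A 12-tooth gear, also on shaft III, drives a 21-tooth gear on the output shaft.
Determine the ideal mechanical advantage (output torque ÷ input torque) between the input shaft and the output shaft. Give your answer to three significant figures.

2.92

Each stage contributes driven/driver: chain 30/12 = 2.5, gear mesh 12/18 = 0.66667, gear mesh 21/12 = 1.75.
Overall: 2.5 × 0.66667 × 1.75 = 2.9167.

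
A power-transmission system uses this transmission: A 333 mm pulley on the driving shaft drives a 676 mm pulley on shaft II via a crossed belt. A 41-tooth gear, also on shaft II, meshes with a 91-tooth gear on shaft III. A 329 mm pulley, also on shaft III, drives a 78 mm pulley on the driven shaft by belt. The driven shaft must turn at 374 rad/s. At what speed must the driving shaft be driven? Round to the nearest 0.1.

Overall ratio R = 2.03 × 2.2195 × 0.23708 = 1.0682.
Required input speed = output speed × R = 374 × 1.0682 = 399.51 rad/s.

399.5 rad/s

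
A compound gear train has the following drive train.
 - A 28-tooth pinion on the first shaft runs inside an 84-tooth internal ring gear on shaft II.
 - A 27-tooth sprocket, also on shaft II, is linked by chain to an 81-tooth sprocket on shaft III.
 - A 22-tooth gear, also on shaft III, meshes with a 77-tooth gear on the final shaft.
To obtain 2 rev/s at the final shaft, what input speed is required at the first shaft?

Overall ratio R = 3 × 3 × 3.5 = 31.5.
Required input speed = output speed × R = 2 × 31.5 = 63 rev/s.

63 rev/s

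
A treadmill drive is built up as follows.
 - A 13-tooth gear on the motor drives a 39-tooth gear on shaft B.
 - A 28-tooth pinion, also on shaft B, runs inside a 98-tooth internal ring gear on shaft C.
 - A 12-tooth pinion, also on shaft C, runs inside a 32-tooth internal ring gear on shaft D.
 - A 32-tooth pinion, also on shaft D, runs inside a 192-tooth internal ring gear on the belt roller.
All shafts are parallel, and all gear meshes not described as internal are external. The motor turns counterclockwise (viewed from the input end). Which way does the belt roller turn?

clockwise

the motor → shaft B: external mesh, 1 reversal → CW.
shaft B → shaft C: internal mesh, same direction → CW.
shaft C → shaft D: internal mesh, same direction → CW.
shaft D → the belt roller: internal mesh, same direction → CW.
1 reversal in total — an odd number — so the belt roller turns opposite to the motor.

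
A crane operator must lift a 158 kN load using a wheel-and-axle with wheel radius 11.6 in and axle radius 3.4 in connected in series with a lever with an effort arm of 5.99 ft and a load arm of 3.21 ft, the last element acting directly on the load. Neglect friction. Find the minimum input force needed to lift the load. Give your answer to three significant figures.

24.8 kN

Wheel-and-axle MA = R/r = 11.6/3.4 = 3.4118.
Lever MA = effort arm / load arm = 5.99/3.21 = 1.866.
Combined ideal MA = 3.4118 × 1.866 = 6.3665.
Effort = load / MA = 158 / 6.3665 = 24.817 kN.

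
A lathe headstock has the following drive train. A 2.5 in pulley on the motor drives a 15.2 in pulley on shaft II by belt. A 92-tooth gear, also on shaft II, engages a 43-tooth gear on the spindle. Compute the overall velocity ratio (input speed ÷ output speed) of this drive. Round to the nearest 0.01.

2.84

Each stage contributes driven/driver: belt 15.2/2.5 = 6.08, gear mesh 43/92 = 0.46739.
Overall: 6.08 × 0.46739 = 2.8417.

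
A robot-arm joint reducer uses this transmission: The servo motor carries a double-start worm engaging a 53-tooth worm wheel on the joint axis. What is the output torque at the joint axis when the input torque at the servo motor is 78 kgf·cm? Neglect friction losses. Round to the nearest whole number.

worm 53/2 = 26.5 → τ = 78·26.5 = 2067 kgf·cm

2067 kgf·cm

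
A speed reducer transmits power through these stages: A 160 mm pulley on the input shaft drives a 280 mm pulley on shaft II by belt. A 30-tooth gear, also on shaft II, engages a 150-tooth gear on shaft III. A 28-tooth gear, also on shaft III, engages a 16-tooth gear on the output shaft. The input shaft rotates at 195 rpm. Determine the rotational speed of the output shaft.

39 rpm

Belt: ratio = 280/160 = 1.75, so shaft II turns at 195 / 1.75 = 111.43 rpm.
Gear mesh: ratio = 150/30 = 5, so shaft III turns at 111.43 / 5 = 22.286 rpm.
Gear mesh: ratio = 16/28 = 0.57143, so the output shaft turns at 22.286 / 0.57143 = 39 rpm.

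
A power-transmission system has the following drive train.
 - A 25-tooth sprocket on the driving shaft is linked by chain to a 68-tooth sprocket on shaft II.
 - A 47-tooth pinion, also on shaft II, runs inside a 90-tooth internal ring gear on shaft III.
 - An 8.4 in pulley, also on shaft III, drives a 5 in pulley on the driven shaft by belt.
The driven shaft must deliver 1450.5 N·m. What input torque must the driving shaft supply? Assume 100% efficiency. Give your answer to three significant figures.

468 N·m

Overall ratio R = 2.72 × 1.9149 × 0.59524 = 3.1003.
Input torque = output torque / R = 1450.5 / 3.1003 = 467.86 N·m.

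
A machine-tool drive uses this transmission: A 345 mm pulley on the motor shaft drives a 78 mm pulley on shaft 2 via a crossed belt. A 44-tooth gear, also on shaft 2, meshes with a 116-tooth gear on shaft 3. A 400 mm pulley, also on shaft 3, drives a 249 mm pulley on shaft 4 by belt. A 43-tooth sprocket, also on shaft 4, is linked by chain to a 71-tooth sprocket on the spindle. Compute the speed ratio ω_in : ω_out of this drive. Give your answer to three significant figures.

0.613

Each stage contributes driven/driver: belt 78/345 = 0.22609, gear mesh 116/44 = 2.6364, belt 249/400 = 0.6225, chain 71/43 = 1.6512.
Overall: 0.22609 × 2.6364 × 0.6225 × 1.6512 = 0.61265.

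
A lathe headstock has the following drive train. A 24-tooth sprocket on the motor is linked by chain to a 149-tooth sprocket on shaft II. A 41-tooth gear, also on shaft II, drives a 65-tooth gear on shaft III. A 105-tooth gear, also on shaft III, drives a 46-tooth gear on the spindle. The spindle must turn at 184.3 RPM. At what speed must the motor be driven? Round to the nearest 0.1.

Overall ratio R = 6.2083 × 1.5854 × 0.4381 = 4.3119.
Required input speed = output speed × R = 184.3 × 4.3119 = 794.69 RPM.

794.7 RPM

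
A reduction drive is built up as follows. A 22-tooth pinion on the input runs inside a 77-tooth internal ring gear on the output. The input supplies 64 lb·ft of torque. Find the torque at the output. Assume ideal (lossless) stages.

224 lb·ft

After the internal gear (77/22): 64 × 3.5 = 224 lb·ft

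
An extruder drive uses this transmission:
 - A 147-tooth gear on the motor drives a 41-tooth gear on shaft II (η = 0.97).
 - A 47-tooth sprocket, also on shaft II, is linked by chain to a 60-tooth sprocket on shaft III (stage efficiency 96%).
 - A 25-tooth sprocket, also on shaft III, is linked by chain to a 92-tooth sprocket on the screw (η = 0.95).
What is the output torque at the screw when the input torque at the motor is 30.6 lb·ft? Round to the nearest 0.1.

35.5 lb·ft

gear mesh 41/147 = 0.27891 → τ = 30.6·0.27891·0.97 = 8.2787 lb·ft
chain 60/47 = 1.2766 → τ = 8.2787·1.2766·0.96 = 10.146 lb·ft
chain 92/25 = 3.68 → τ = 10.146·3.68·0.95 = 35.47 lb·ft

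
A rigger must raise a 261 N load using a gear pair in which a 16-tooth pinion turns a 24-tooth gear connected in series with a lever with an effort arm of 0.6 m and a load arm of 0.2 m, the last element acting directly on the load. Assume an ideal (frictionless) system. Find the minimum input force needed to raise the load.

58 N

Gear pair MA = 24/16 = 1.5.
Lever MA = effort arm / load arm = 0.6/0.2 = 3.
Combined ideal MA = 1.5 × 3 = 4.5.
Effort = load / MA = 261 / 4.5 = 58 N.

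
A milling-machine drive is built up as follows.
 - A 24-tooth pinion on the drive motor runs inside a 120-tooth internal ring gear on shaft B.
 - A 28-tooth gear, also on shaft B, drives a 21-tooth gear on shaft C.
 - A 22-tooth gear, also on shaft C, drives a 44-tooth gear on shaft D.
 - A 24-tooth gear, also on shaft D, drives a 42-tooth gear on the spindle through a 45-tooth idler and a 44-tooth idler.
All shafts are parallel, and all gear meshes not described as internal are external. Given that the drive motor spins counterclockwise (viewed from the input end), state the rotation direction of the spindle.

clockwise

the drive motor → shaft B: internal mesh, same direction → CCW.
shaft B → shaft C: external mesh, 1 reversal → CW.
shaft C → shaft D: external mesh, 1 reversal → CCW.
shaft D → the spindle: driver → idler → idler → driven is 3 external meshes, 3 reversals → CW.
5 reversals in total — an odd number — so the spindle turns opposite to the drive motor.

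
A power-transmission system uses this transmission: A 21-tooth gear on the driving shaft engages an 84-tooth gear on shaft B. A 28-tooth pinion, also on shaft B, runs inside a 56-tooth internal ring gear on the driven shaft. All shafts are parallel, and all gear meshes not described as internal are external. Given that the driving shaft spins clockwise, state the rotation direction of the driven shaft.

the driving shaft → shaft B: external mesh, 1 reversal → CCW.
shaft B → the driven shaft: internal mesh, same direction → CCW.
1 reversal in total — an odd number — so the driven shaft turns opposite to the driving shaft.

anticlockwise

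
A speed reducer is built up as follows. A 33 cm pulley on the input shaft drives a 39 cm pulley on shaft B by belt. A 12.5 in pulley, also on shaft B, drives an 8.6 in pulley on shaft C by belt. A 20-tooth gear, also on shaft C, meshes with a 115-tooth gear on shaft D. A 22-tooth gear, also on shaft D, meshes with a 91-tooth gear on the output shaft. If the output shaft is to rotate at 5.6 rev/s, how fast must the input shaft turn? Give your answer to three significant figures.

Overall ratio R = 1.1818 × 0.688 × 5.75 × 4.1364 = 19.339.
Required input speed = output speed × R = 5.6 × 19.339 = 108.3 rev/s.

108 rev/s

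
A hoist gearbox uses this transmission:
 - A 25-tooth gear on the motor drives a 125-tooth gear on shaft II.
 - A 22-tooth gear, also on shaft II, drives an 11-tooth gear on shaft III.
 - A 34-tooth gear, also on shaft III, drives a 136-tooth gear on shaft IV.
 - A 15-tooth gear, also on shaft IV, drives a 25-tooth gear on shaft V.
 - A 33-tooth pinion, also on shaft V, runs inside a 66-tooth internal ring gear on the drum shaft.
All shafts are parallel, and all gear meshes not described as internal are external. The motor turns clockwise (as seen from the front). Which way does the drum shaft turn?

clockwise

the motor → shaft II: external mesh, 1 reversal → CCW.
shaft II → shaft III: external mesh, 1 reversal → CW.
shaft III → shaft IV: external mesh, 1 reversal → CCW.
shaft IV → shaft V: external mesh, 1 reversal → CW.
shaft V → the drum shaft: internal mesh, same direction → CW.
4 reversals in total — an even number — so the drum shaft turns the same way as the motor.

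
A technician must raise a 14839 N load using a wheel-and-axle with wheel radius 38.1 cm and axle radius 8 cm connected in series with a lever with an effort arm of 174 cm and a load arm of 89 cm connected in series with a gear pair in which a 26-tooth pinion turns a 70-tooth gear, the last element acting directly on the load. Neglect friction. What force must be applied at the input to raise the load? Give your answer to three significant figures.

592 N

Wheel-and-axle MA = R/r = 38.1/8 = 4.7625.
Lever MA = effort arm / load arm = 174/89 = 1.9551.
Gear pair MA = 70/26 = 2.6923.
Combined ideal MA = 4.7625 × 1.9551 × 2.6923 = 25.068.
Effort = load / MA = 14839 / 25.068 = 591.95 N.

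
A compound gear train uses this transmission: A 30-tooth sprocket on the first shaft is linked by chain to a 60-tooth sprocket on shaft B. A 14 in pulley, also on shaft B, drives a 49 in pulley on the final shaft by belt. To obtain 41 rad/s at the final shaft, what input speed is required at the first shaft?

Overall ratio R = 2 × 3.5 = 7.
Required input speed = output speed × R = 41 × 7 = 287 rad/s.

287 rad/s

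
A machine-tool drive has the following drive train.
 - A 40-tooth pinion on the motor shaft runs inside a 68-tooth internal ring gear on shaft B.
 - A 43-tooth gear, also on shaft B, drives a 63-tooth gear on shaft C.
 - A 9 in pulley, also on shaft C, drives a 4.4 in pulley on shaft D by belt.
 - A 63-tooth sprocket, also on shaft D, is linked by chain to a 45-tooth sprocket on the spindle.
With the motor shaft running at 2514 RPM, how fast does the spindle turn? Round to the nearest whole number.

2890 RPM

the motor shaft → shaft B (internal gear, 68/40): 2514 ÷ 1.7 = 1478.8 RPM
shaft B → shaft C (gear mesh, 63/43): 1478.8 ÷ 1.4651 = 1009.4 RPM
shaft C → shaft D (belt, 4.4/9): 1009.4 ÷ 0.48889 = 2064.6 RPM
shaft D → the spindle (chain, 45/63): 2064.6 ÷ 0.71429 = 2890.4 RPM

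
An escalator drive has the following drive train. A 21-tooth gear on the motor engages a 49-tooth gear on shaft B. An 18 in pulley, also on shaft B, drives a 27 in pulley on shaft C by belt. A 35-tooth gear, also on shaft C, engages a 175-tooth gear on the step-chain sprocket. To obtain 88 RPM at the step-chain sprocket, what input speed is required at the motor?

1540 RPM

Overall ratio R = 2.3333 × 1.5 × 5 = 17.5.
Required input speed = output speed × R = 88 × 17.5 = 1540 RPM.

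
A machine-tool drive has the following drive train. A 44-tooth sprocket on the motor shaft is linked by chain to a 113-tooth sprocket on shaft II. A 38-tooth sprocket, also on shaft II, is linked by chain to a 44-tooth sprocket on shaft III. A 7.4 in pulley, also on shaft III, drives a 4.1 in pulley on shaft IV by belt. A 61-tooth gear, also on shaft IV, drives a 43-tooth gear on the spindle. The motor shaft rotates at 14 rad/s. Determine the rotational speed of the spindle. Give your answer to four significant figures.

12.05 rad/s

chain 113/44 = 2.5682 → 14/2.5682 = 5.4513 rad/s
chain 44/38 = 1.1579 → 5.4513/1.1579 = 4.708 rad/s
belt 4.1/7.4 = 0.55405 → 4.708/0.55405 = 8.4973 rad/s
gear mesh 43/61 = 0.70492 → 8.4973/0.70492 = 12.054 rad/s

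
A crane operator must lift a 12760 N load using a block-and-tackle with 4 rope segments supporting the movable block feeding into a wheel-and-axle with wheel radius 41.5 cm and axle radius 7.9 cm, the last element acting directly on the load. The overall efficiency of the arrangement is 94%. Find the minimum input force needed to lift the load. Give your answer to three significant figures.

646 N

Block-and-tackle MA = number of supporting rope parts = 4.
Wheel-and-axle MA = R/r = 41.5/7.9 = 5.2532.
Combined ideal MA = 4 × 5.2532 = 21.013.
Actual MA = 21.013 × 0.94 = 19.752.
Effort = load / actual MA = 12760 / 19.752 = 646.01 N.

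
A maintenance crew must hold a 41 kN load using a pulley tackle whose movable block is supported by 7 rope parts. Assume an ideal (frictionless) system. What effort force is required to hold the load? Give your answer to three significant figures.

5.86 kN

Block-and-tackle MA = number of supporting rope parts = 7.
Effort = load / MA = 41 / 7 = 5.8571 kN.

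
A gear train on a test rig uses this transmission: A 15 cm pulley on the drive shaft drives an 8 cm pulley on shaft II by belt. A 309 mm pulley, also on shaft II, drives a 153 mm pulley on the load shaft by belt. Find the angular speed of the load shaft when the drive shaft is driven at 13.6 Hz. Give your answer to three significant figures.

the drive shaft → shaft II (belt, 8/15): 13.6 ÷ 0.53333 = 25.5 Hz
shaft II → the load shaft (belt, 153/309): 25.5 ÷ 0.49515 = 51.5 Hz

51.5 Hz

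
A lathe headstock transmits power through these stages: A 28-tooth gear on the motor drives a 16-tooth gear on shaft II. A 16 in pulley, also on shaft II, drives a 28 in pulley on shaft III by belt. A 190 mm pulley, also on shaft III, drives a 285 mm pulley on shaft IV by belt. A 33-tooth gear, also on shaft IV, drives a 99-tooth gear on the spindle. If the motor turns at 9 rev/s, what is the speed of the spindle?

2 rev/s

the motor → shaft II (gear mesh, 16/28): 9 ÷ 0.57143 = 15.75 rev/s
shaft II → shaft III (belt, 28/16): 15.75 ÷ 1.75 = 9 rev/s
shaft III → shaft IV (belt, 285/190): 9 ÷ 1.5 = 6 rev/s
shaft IV → the spindle (gear mesh, 99/33): 6 ÷ 3 = 2 rev/s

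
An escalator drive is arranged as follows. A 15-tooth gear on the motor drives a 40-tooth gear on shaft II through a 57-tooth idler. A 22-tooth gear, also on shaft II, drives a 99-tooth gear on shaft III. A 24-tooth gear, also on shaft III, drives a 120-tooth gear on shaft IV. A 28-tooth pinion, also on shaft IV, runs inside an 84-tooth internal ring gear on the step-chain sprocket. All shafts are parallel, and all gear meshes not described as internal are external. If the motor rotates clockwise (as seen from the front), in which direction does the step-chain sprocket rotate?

clockwise

the motor → shaft II: driver → idler → driven is 2 external meshes, 2 reversals → CW.
shaft II → shaft III: external mesh, 1 reversal → CCW.
shaft III → shaft IV: external mesh, 1 reversal → CW.
shaft IV → the step-chain sprocket: internal mesh, same direction → CW.
4 reversals in total — an even number — so the step-chain sprocket turns the same way as the motor.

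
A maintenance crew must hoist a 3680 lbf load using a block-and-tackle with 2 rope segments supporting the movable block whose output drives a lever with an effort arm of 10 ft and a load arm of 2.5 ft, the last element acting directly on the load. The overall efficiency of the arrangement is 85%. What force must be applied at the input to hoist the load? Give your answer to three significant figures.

Block-and-tackle MA = number of supporting rope parts = 2.
Lever MA = effort arm / load arm = 10/2.5 = 4.
Combined ideal MA = 2 × 4 = 8.
Actual MA = 8 × 0.85 = 6.8.
Effort = load / actual MA = 3680 / 6.8 = 541.18 lbf.

541 lbf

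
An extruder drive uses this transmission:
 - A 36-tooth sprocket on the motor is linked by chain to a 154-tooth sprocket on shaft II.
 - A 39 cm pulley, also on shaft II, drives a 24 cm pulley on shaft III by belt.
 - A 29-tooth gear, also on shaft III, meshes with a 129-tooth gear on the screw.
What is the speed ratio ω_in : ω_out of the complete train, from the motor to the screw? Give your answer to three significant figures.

11.7

Each stage contributes driven/driver: chain 154/36 = 4.2778, belt 24/39 = 0.61538, gear mesh 129/29 = 4.4483.
Overall: 4.2778 × 0.61538 × 4.4483 = 11.71.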